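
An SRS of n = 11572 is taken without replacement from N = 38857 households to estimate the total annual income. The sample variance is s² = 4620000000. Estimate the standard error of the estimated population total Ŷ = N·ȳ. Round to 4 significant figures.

Var(Ŷ) = N²·Var(ȳ) = N²·(1 − n/N)·s²/n.
f = 11572/38857 = 0.29780992; Var(ȳ) = 0.70219008·4620000000/11572 = 280342.05.
Var(Ŷ) = 38857² · 280342.05 = 4.2327906 × 10^14.
SE(Ŷ) = √(4.2327906 × 10^14) = 2.057 × 10^7.

2.057 × 10^7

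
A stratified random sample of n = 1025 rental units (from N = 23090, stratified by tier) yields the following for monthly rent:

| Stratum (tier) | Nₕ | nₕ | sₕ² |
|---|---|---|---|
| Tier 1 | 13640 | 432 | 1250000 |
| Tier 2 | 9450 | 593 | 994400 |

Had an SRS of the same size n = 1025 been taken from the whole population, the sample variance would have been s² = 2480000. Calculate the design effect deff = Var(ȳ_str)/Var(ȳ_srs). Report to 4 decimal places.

Var(ȳ_str) = Σ Wₕ²(1−fₕ)sₕ²/nₕ with Wₕ = Nₕ/23090:
  Tier 1: (13640/23090)²·(1−432/13640)·1250000/432 = 977.75452
  Tier 2: (9450/23090)²·(1−593/9450)·994400/593 = 263.25523
  → Var(ȳ_str) = 1241.0098.
Var(ȳ_srs) = (1 − 1025/23090)·2480000/1025 = 2312.1064.
deff = 1241.0098 / 2312.1064 = 0.5367.

0.5367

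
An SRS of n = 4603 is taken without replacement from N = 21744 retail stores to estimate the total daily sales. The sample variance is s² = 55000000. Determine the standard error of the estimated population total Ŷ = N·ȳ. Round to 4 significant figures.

2.110 × 10^6

Var(Ŷ) = N²·Var(ȳ) = N²·(1 − n/N)·s²/n.
f = 4603/21744 = 0.21169058; Var(ȳ) = 0.78830942·55000000/4603 = 9419.2957.
Var(Ŷ) = 21744² · 9419.2957 = 4.4534575 × 10^12.
SE(Ŷ) = √(4.4534575 × 10^12) = 2.110 × 10^6.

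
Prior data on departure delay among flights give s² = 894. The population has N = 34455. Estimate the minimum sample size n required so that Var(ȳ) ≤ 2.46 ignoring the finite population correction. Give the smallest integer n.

Without fpc, n₀ = s²/D = 894/2.46 = 363.4146.
Rounding up, n = 364.

364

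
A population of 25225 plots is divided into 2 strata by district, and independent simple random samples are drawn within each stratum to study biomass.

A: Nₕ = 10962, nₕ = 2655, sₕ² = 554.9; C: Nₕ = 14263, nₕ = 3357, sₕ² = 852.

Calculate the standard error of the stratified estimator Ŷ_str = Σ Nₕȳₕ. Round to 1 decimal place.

Var(Ŷ_str) = Σₕ Nₕ²(1 − fₕ)sₕ²/nₕ.
A: 10962²·(1 − 2655/10962)·554.9/2655 = 1.903199 × 10^7.
C: 14263²·(1 − 3357/14263)·852/3357 = 3.9478862 × 10^7.
Sum = 5.8510852 × 10^7.
SE = √(5.8510852 × 10^7) = 7649.2.

7649.2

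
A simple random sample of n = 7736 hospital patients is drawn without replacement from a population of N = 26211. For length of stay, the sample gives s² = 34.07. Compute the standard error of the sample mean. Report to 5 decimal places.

Under SRS without replacement, Var(ȳ) = (1 − f)·s²/n with f = n/N = 7736/26211 = 0.29514326.
Var(ȳ) = (1 − 0.29514326)·34.07/7736 = 0.70485674·0.0044040848 = 0.0031042489.
SE(ȳ) = √(0.0031042489) = 0.05572.

0.05572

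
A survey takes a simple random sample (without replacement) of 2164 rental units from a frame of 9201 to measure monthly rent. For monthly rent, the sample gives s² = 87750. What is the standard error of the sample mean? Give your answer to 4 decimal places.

5.5689

Under SRS without replacement, Var(ȳ) = (1 − f)·s²/n with f = n/N = 2164/9201 = 0.23519183.
Var(ȳ) = (1 − 0.23519183)·87750/2164 = 0.76480817·40.549908 = 31.012901.
SE(ȳ) = √(31.012901) = 5.5689.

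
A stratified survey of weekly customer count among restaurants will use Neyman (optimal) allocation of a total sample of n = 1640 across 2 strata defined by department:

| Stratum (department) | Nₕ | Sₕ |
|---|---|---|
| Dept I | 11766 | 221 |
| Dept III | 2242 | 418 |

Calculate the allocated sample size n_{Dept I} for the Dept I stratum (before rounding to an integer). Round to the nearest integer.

1206

Neyman allocation: nₕ = n·NₕSₕ / Σⱼ NⱼSⱼ.
Σ NⱼSⱼ = 11766·221 + 2242·418 = 3.537442 × 10^6.
n_{Dept I} = 1640·11766·221 / (3.537442 × 10^6) = 1206.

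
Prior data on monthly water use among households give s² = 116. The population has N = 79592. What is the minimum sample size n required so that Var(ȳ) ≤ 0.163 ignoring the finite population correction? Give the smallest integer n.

712

Without fpc, n₀ = s²/D = 116/0.163 = 711.6564.
Rounding up, n = 712.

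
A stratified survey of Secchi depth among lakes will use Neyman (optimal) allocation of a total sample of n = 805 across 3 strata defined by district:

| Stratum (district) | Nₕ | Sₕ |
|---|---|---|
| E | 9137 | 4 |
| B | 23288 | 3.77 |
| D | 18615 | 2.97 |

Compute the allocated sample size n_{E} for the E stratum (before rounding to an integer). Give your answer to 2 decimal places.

Neyman allocation: nₕ = n·NₕSₕ / Σⱼ NⱼSⱼ.
Σ NⱼSⱼ = 9137·4 + 23288·3.77 + 18615·2.97 = 179630.31.
n_{E} = 805·9137·4 / 179630.31 = 163.79.

163.79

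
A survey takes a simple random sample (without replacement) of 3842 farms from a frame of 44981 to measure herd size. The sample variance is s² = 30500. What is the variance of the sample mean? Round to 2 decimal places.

7.26

Under SRS without replacement, Var(ȳ) = (1 − f)·s²/n with f = n/N = 3842/44981 = 0.08541384.
Var(ȳ) = (1 − 0.08541384)·30500/3842 = 0.91458616·7.9385737 = 7.2605096.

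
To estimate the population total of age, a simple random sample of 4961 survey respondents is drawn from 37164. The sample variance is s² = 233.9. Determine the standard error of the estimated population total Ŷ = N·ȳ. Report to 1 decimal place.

7511.7

Var(Ŷ) = N²·Var(ȳ) = N²·(1 − n/N)·s²/n.
f = 4961/37164 = 0.13348940; Var(ȳ) = 0.86651060·233.9/4961 = 0.040854027.
Var(Ŷ) = 37164² · 0.040854027 = 5.6426066 × 10^7.
SE(Ŷ) = √(5.6426066 × 10^7) = 7511.7.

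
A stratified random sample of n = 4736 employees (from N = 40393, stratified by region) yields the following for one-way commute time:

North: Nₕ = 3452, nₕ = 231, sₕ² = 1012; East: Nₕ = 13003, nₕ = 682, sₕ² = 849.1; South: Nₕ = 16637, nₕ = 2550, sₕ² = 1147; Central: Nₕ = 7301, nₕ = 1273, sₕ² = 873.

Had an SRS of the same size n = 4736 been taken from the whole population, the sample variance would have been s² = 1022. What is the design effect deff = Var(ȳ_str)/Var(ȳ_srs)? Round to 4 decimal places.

1.2348

Var(ȳ_str) = Σ Wₕ²(1−fₕ)sₕ²/nₕ with Wₕ = Nₕ/40393:
  North: (3452/40393)²·(1−231/3452)·1012/231 = 0.029855052
  East: (13003/40393)²·(1−682/13003)·849.1/682 = 0.12225082
  South: (16637/40393)²·(1−2550/16637)·1147/2550 = 0.064610715
  Central: (7301/40393)²·(1−1273/7301)·873/1273 = 0.018498189
  → Var(ȳ_str) = 0.23521478.
Var(ȳ_srs) = (1 − 4736/40393)·1022/4736 = 0.19049251.
deff = 0.23521478 / 0.19049251 = 1.2348.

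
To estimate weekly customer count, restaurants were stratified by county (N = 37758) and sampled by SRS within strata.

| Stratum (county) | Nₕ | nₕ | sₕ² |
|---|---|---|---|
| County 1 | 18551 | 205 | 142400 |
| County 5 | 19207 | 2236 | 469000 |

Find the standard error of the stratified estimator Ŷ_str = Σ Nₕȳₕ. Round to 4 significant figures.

552100

Var(Ŷ_str) = Σₕ Nₕ²(1 − fₕ)sₕ²/nₕ.
County 1: 18551²·(1 − 205/18551)·142400/205 = 2.3640946 × 10^11.
County 5: 19207²·(1 − 2236/19207)·469000/2236 = 6.8370383 × 10^10.
Sum = 3.0477984 × 10^11.
SE = √(3.0477984 × 10^11) = 552100.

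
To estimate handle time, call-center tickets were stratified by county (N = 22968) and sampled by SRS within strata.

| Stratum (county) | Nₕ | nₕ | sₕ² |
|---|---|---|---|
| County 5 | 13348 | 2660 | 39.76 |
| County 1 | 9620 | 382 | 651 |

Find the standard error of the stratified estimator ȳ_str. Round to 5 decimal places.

0.53957

Var(ȳ_str) = Σₕ Wₕ²(1 − fₕ)sₕ²/nₕ with Wₕ = Nₕ/N, N = 22968.
County 5: Wₕ = 0.58115639; term = 0.58115639²·(1 − 0.19928079)·39.76/2660 = 0.0040423231.
County 1: Wₕ = 0.41884361; term = 0.41884361²·(1 − 0.03970894)·651/382 = 0.28709412.
Sum = 0.29113644.
SE = √(0.29113644) = 0.53957.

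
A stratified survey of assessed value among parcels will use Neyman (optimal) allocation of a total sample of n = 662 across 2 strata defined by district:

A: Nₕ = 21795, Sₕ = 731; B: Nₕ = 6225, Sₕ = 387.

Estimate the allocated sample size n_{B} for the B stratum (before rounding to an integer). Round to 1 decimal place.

Neyman allocation: nₕ = n·NₕSₕ / Σⱼ NⱼSⱼ.
Σ NⱼSⱼ = 21795·731 + 6225·387 = 1.834122 × 10^7.
n_{B} = 662·6225·387 / (1.834122 × 10^7) = 87.0.

87.0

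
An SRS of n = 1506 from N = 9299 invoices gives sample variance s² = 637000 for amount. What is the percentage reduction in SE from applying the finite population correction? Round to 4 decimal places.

8.4551

f = n/N = 1506/9299 = 0.16195290.
SE_no-fpc = √(s²/n) = 20.56635; SE_fpc = √((1−f)s²/n) = 18.827447.
Ratio = √(1−f) = 0.91544913. Reduction = 100·(1 − 0.91544913) = 8.4551%.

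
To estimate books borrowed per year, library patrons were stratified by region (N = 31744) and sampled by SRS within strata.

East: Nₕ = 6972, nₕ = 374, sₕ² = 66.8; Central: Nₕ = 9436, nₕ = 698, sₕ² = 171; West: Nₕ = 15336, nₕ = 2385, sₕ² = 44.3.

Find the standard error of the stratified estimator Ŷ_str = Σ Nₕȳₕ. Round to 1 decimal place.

5666.1

Var(Ŷ_str) = Σₕ Nₕ²(1 − fₕ)sₕ²/nₕ.
East: 6972²·(1 − 374/6972)·66.8/374 = 8.2162671 × 10^6.
Central: 9436²·(1 − 698/9436)·171/698 = 2.0199502 × 10^7.
West: 15336²·(1 − 2385/15336)·44.3/2385 = 3.6891876 × 10^6.
Sum = 3.2104957 × 10^7.
SE = √(3.2104957 × 10^7) = 5666.1.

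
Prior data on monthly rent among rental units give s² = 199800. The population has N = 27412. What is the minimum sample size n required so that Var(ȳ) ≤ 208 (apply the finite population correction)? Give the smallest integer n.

Without fpc, n₀ = s²/D = 199800/208 = 960.5769.
With fpc, (1 − n/N)·s²/n ≤ D requires n ≥ n₀/(1 + n₀/N) = 960.5769/(1 + 960.5769/27412) = 928.0558.
Rounding up, n = 929.

929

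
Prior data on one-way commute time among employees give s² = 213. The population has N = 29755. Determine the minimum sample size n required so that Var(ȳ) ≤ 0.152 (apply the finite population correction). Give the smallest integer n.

Without fpc, n₀ = s²/D = 213/0.152 = 1401.3158.
With fpc, (1 − n/N)·s²/n ≤ D requires n ≥ n₀/(1 + n₀/N) = 1401.3158/(1 + 1401.3158/29755) = 1338.2889.
Rounding up, n = 1339.

1339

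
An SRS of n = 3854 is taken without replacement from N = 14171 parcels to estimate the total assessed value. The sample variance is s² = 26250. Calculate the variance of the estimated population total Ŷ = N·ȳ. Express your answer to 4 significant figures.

9.958 × 10^8

Var(Ŷ) = N²·Var(ȳ) = N²·(1 − n/N)·s²/n.
f = 3854/14171 = 0.27196387; Var(ȳ) = 0.72803613·26250/3854 = 4.9587308.
Var(Ŷ) = 14171² · 4.9587308 = 9.9579864 × 10^8.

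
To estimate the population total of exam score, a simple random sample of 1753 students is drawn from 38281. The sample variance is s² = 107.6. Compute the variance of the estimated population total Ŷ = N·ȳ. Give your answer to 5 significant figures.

8.5830 × 10^7

Var(Ŷ) = N²·Var(ȳ) = N²·(1 − n/N)·s²/n.
f = 1753/38281 = 0.04579295; Var(ȳ) = 0.95420705·107.6/1753 = 0.058569697.
Var(Ŷ) = 38281² · 0.058569697 = 8.5830082 × 10^7.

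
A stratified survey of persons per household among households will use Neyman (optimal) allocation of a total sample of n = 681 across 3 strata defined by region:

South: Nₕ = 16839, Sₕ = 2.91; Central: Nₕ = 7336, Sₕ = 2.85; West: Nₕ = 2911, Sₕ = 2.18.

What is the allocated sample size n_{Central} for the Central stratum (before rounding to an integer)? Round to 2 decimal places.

Neyman allocation: nₕ = n·NₕSₕ / Σⱼ NⱼSⱼ.
Σ NⱼSⱼ = 16839·2.91 + 7336·2.85 + 2911·2.18 = 76255.07.
n_{Central} = 681·7336·2.85 / 76255.07 = 186.72.

186.72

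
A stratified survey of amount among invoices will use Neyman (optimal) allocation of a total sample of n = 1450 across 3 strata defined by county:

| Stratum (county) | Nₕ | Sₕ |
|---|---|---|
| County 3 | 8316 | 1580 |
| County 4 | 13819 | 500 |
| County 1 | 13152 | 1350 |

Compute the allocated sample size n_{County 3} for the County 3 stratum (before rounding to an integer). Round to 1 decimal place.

504.0

Neyman allocation: nₕ = n·NₕSₕ / Σⱼ NⱼSⱼ.
Σ NⱼSⱼ = 8316·1580 + 13819·500 + 13152·1350 = 3.780398 × 10^7.
n_{County 3} = 1450·8316·1580 / (3.780398 × 10^7) = 504.0.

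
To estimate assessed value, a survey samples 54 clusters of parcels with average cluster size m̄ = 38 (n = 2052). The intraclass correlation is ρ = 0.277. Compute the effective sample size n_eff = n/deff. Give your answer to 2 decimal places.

deff = 1 + (38 − 1)·0.277 = 1 + 10.249 = 11.249.
n_eff = 2052 / 11.249 = 182.42.

182.42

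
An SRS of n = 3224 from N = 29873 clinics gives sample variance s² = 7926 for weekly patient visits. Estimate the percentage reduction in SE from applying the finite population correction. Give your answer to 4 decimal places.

f = n/N = 3224/29873 = 0.10792354.
SE_no-fpc = √(s²/n) = 1.5679403; SE_fpc = √((1−f)s²/n) = 1.4809164.
Ratio = √(1−f) = 0.94449799. Reduction = 100·(1 − 0.94449799) = 5.5502%.

5.5502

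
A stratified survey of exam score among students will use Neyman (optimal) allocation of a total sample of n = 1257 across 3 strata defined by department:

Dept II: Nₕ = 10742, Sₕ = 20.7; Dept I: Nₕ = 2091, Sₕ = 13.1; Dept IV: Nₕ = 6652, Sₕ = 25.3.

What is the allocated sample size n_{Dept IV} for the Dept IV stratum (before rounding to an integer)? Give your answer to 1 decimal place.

506.0

Neyman allocation: nₕ = n·NₕSₕ / Σⱼ NⱼSⱼ.
Σ NⱼSⱼ = 10742·20.7 + 2091·13.1 + 6652·25.3 = 418047.1.
n_{Dept IV} = 1257·6652·25.3 / 418047.1 = 506.0.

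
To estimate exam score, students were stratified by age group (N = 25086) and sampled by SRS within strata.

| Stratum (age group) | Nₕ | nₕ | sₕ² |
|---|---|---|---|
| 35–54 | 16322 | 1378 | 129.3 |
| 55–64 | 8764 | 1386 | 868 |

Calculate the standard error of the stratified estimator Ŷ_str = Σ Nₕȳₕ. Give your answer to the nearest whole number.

7961

Var(Ŷ_str) = Σₕ Nₕ²(1 − fₕ)sₕ²/nₕ.
35–54: 16322²·(1 − 1378/16322)·129.3/1378 = 2.2887035 × 10^7.
55–64: 8764²·(1 − 1386/8764)·868/1386 = 4.0494637 × 10^7.
Sum = 6.3381672 × 10^7.
SE = √(6.3381672 × 10^7) = 7961.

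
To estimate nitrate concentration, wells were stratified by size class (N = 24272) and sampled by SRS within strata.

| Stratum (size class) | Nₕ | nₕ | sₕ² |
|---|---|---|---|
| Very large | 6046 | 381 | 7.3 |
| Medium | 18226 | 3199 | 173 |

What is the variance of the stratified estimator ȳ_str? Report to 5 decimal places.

Var(ȳ_str) = Σₕ Wₕ²(1 − fₕ)sₕ²/nₕ with Wₕ = Nₕ/N, N = 24272.
Very large: Wₕ = 0.24909361; term = 0.24909361²·(1 − 0.06301687)·7.3/381 = 0.0011139221.
Medium: Wₕ = 0.75090639; term = 0.75090639²·(1 − 0.17551849)·173/3199 = 0.025141107.
Sum = 0.026255029.

0.02626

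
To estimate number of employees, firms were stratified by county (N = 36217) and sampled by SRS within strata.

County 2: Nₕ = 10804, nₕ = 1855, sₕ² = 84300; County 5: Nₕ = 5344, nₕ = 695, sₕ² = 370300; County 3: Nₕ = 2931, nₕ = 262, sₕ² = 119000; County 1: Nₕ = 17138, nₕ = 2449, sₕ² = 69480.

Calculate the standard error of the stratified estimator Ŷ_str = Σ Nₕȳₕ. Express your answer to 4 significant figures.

Var(Ŷ_str) = Σₕ Nₕ²(1 − fₕ)sₕ²/nₕ.
County 2: 10804²·(1 − 1855/10804)·84300/1855 = 4.3938249 × 10^9.
County 5: 5344²·(1 − 695/5344)·370300/695 = 1.3237163 × 10^10.
County 3: 2931²·(1 − 262/2931)·119000/262 = 3.5531215 × 10^9.
County 1: 17138²·(1 − 2449/17138)·69480/2449 = 7.1420583 × 10^9.
Sum = 2.8326168 × 10^10.
SE = √(2.8326168 × 10^10) = 168300.

168300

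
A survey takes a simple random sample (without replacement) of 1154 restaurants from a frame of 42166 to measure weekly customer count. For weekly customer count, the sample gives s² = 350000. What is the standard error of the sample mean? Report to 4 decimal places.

Under SRS without replacement, Var(ȳ) = (1 − f)·s²/n with f = n/N = 1154/42166 = 0.02736802.
Var(ȳ) = (1 − 0.02736802)·350000/1154 = 0.97263198·303.29289 = 294.99237.
SE(ȳ) = √(294.99237) = 17.1753.

17.1753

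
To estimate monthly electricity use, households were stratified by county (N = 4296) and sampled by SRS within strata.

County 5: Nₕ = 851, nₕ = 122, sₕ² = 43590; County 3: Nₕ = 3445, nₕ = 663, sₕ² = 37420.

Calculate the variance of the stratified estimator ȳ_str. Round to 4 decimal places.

41.3198

Var(ȳ_str) = Σₕ Wₕ²(1 − fₕ)sₕ²/nₕ with Wₕ = Nₕ/N, N = 4296.
County 5: Wₕ = 0.19809125; term = 0.19809125²·(1 − 0.14336075)·43590/122 = 12.010348.
County 3: Wₕ = 0.80190875; term = 0.80190875²·(1 − 0.19245283)·37420/663 = 29.309476.
Sum = 41.319824.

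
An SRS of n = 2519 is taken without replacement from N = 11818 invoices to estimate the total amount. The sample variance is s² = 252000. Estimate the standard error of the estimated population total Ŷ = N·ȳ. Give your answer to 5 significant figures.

Var(Ŷ) = N²·Var(ȳ) = N²·(1 − n/N)·s²/n.
f = 2519/11818 = 0.21314943; Var(ȳ) = 0.78685057·252000/2519 = 78.716293.
Var(Ŷ) = 11818² · 78.716293 = 1.0993921 × 10^10.
SE(Ŷ) = √(1.0993921 × 10^10) = 104850.

104850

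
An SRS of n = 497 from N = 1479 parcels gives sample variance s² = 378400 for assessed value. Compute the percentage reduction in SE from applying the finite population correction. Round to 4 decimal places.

f = n/N = 497/1479 = 0.33603786.
SE_no-fpc = √(s²/n) = 27.592901; SE_fpc = √((1−f)s²/n) = 22.483764.
Ratio = √(1−f) = 0.81483872. Reduction = 100·(1 − 0.81483872) = 18.5161%.

18.5161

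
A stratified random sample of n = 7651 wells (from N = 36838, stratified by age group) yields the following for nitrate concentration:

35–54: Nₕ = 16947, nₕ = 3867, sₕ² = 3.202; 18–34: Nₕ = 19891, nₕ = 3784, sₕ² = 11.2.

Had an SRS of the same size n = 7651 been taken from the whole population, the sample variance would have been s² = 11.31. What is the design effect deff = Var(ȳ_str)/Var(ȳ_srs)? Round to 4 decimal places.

0.7121

Var(ȳ_str) = Σ Wₕ²(1−fₕ)sₕ²/nₕ with Wₕ = Nₕ/36838:
  35–54: (16947/36838)²·(1−3867/16947)·3.202/3867 = 1.3525572 × 10^-4
  18–34: (19891/36838)²·(1−3784/19891)·11.2/3784 = 6.9878904 × 10^-4
  → Var(ȳ_str) = 8.3404476 × 10^-4.
Var(ȳ_srs) = (1 − 7651/36838)·11.31/7651 = 0.0011712182.
deff = (8.3404476 × 10^-4) / 0.0011712182 = 0.7121.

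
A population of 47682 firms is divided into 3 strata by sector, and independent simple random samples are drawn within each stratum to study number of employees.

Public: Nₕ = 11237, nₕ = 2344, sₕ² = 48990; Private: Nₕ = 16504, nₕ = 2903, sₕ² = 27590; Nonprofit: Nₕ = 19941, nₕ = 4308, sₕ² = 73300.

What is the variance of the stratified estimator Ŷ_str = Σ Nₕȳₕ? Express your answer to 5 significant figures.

Var(Ŷ_str) = Σₕ Nₕ²(1 − fₕ)sₕ²/nₕ.
Public: 11237²·(1 − 2344/11237)·48990/2344 = 2.0885674 × 10^9.
Private: 16504²·(1 − 2903/16504)·27590/2903 = 2.1333628 × 10^9.
Nonprofit: 19941²·(1 − 4308/19941)·73300/4308 = 5.3041713 × 10^9.
Sum = 9.5261015 × 10^9.

9.5261 × 10^9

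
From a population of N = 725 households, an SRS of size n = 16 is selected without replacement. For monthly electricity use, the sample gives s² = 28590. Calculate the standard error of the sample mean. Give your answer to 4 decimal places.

Under SRS without replacement, Var(ȳ) = (1 − f)·s²/n with f = n/N = 16/725 = 0.02206897.
Var(ȳ) = (1 − 0.02206897)·28590/16 = 0.97793103·1786.875 = 1747.4405.
SE(ȳ) = √(1747.4405) = 41.8024.

41.8024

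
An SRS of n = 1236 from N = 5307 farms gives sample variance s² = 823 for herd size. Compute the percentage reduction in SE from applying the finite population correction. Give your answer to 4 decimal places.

12.4158

f = n/N = 1236/5307 = 0.23289994.
SE_no-fpc = √(s²/n) = 0.81600098; SE_fpc = √((1−f)s²/n) = 0.71468833.
Ratio = √(1−f) = 0.87584248. Reduction = 100·(1 − 0.87584248) = 12.4158%.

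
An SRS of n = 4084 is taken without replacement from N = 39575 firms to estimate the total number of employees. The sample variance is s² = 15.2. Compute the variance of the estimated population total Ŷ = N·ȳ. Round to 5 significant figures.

5.2275 × 10^6

Var(Ŷ) = N²·Var(ȳ) = N²·(1 − n/N)·s²/n.
f = 4084/39575 = 0.10319646; Var(ȳ) = 0.89680354·15.2/4084 = 0.0033377605.
Var(Ŷ) = 39575² · 0.0033377605 = 5.2275358 × 10^6.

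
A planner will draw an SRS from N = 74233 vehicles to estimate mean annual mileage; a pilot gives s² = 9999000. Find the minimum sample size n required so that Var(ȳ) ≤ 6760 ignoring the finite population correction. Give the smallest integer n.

Without fpc, n₀ = s²/D = 9999000/6760 = 1479.1420.
Rounding up, n = 1480.

1480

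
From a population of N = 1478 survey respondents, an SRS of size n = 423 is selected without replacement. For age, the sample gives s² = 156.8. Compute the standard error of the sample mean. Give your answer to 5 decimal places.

0.51439

Under SRS without replacement, Var(ȳ) = (1 − f)·s²/n with f = n/N = 423/1478 = 0.28619756.
Var(ȳ) = (1 − 0.28619756)·156.8/423 = 0.71380244·0.37068558 = 0.26459627.
SE(ȳ) = √(0.26459627) = 0.51439.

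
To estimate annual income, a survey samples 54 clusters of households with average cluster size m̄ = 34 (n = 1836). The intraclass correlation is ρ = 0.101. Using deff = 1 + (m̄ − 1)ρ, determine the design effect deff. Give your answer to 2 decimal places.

deff = 1 + (34 − 1)·0.101 = 1 + 3.333 = 4.333.

4.33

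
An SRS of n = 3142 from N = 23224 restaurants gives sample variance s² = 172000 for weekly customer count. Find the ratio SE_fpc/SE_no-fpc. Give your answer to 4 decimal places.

f = n/N = 3142/23224 = 0.13529108.
SE_no-fpc = √(s²/n) = 7.3987974; SE_fpc = √((1−f)s²/n) = 6.8801214.
Ratio = √(1−f) = 0.92989726.

0.9299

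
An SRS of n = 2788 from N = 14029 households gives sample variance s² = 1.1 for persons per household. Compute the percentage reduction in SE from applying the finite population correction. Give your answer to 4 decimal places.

f = n/N = 2788/14029 = 0.19873120.
SE_no-fpc = √(s²/n) = 0.019863234; SE_fpc = √((1−f)s²/n) = 0.0177803.
Ratio = √(1−f) = 0.89513619. Reduction = 100·(1 − 0.89513619) = 10.4864%.

10.4864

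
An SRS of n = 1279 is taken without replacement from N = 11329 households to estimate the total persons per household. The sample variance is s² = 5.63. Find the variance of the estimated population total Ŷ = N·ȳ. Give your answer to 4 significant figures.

501200

Var(Ŷ) = N²·Var(ȳ) = N²·(1 − n/N)·s²/n.
f = 1279/11329 = 0.11289611; Var(ȳ) = 0.88710389·5.63/1279 = 0.0039049217.
Var(Ŷ) = 11329² · 0.0039049217 = 501182.02.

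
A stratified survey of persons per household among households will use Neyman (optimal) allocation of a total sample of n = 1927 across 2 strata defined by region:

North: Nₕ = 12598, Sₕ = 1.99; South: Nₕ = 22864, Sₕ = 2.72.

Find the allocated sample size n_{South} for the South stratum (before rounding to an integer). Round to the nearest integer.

1373

Neyman allocation: nₕ = n·NₕSₕ / Σⱼ NⱼSⱼ.
Σ NⱼSⱼ = 12598·1.99 + 22864·2.72 = 87260.1.
n_{South} = 1927·22864·2.72 / 87260.1 = 1373.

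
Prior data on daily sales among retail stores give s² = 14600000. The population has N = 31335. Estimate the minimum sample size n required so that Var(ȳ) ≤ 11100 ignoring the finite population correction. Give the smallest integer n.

1316

Without fpc, n₀ = s²/D = 14600000/11100 = 1315.3153.
Rounding up, n = 1316.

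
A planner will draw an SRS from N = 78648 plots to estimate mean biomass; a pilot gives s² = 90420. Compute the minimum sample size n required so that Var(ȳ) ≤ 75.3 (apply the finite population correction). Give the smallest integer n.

Without fpc, n₀ = s²/D = 90420/75.3 = 1200.7968.
With fpc, (1 − n/N)·s²/n ≤ D requires n ≥ n₀/(1 + n₀/N) = 1200.7968/(1 + 1200.7968/78648) = 1182.7388.
Rounding up, n = 1183.

1183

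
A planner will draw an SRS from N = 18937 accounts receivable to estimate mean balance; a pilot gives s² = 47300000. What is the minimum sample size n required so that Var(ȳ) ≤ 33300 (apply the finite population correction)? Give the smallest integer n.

1322

Without fpc, n₀ = s²/D = 47300000/33300 = 1420.4204.
With fpc, (1 − n/N)·s²/n ≤ D requires n ≥ n₀/(1 + n₀/N) = 1420.4204/(1 + 1420.4204/18937) = 1321.3119.
Rounding up, n = 1322.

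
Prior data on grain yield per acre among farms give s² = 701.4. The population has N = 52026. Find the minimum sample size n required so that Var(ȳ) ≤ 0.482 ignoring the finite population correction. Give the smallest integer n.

Without fpc, n₀ = s²/D = 701.4/0.482 = 1455.1867.
Rounding up, n = 1456.

1456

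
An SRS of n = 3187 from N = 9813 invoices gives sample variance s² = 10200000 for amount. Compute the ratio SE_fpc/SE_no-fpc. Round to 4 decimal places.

f = n/N = 3187/9813 = 0.32477326.
SE_no-fpc = √(s²/n) = 56.57298; SE_fpc = √((1−f)s²/n) = 46.487252.
Ratio = √(1−f) = 0.82172181.

0.8217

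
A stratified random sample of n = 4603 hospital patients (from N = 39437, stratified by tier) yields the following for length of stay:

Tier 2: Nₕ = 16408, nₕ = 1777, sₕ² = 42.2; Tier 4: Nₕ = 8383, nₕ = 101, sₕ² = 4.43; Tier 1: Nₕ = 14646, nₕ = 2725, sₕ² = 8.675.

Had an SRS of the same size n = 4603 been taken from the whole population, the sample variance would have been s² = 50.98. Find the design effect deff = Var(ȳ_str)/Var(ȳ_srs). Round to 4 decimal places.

Var(ȳ_str) = Σ Wₕ²(1−fₕ)sₕ²/nₕ with Wₕ = Nₕ/39437:
  Tier 2: (16408/39437)²·(1−1777/16408)·42.2/1777 = 0.0036656158
  Tier 4: (8383/39437)²·(1−101/8383)·4.43/101 = 0.0019579847
  Tier 1: (14646/39437)²·(1−2725/14646)·8.675/2725 = 3.5737729 × 10^-4
  → Var(ȳ_str) = 0.0059809778.
Var(ȳ_srs) = (1 − 4603/39437)·50.98/4603 = 0.0097826909.
deff = 0.0059809778 / 0.0097826909 = 0.6114.

0.6114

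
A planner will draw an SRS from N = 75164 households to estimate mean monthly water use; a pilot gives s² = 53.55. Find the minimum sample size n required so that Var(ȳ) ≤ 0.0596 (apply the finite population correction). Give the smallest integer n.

Without fpc, n₀ = s²/D = 53.55/0.0596 = 898.4899.
With fpc, (1 − n/N)·s²/n ≤ D requires n ≥ n₀/(1 + n₀/N) = 898.4899/(1 + 898.4899/75164) = 887.8765.
Rounding up, n = 888.

888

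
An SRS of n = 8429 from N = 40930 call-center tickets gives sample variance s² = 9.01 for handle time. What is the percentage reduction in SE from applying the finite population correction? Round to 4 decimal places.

f = n/N = 8429/40930 = 0.20593697.
SE_no-fpc = √(s²/n) = 0.032694475; SE_fpc = √((1−f)s²/n) = 0.029134117.
Ratio = √(1−f) = 0.89110215. Reduction = 100·(1 − 0.89110215) = 10.8898%.

10.8898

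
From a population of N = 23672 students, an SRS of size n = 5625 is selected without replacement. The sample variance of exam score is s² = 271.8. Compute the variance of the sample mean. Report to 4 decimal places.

Under SRS without replacement, Var(ȳ) = (1 − f)·s²/n with f = n/N = 5625/23672 = 0.23762251.
Var(ȳ) = (1 − 0.23762251)·271.8/5625 = 0.76237749·0.04832 = 0.03683808.

0.0368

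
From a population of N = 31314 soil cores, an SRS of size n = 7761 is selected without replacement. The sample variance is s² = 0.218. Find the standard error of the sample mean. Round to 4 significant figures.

Under SRS without replacement, Var(ȳ) = (1 − f)·s²/n with f = n/N = 7761/31314 = 0.24784441.
Var(ȳ) = (1 − 0.24784441)·0.218/7761 = 0.75215559·2.8089164 × 10^-5 = 2.1127421 × 10^-5.
SE(ȳ) = √(2.1127421 × 10^-5) = 0.004596.

0.004596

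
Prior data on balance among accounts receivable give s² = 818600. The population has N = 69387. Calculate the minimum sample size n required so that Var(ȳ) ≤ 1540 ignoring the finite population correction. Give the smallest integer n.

532

Without fpc, n₀ = s²/D = 818600/1540 = 531.5584.
Rounding up, n = 532.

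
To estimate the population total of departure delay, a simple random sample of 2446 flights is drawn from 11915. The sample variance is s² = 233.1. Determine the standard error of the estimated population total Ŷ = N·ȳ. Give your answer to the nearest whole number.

3279

Var(Ŷ) = N²·Var(ȳ) = N²·(1 − n/N)·s²/n.
f = 2446/11915 = 0.20528745; Var(ȳ) = 0.79471255·233.1/2446 = 0.075734871.
Var(Ŷ) = 11915² · 0.075734871 = 1.0751869 × 10^7.
SE(Ŷ) = √(1.0751869 × 10^7) = 3279.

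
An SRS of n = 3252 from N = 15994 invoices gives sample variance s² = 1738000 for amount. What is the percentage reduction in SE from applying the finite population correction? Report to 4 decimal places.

f = n/N = 3252/15994 = 0.20332625.
SE_no-fpc = √(s²/n) = 23.117966; SE_fpc = √((1−f)s²/n) = 20.634306.
Ratio = √(1−f) = 0.89256583. Reduction = 100·(1 − 0.89256583) = 10.7434%.

10.7434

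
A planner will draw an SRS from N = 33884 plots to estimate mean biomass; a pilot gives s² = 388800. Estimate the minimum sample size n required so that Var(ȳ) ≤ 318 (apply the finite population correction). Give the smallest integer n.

1181

Without fpc, n₀ = s²/D = 388800/318 = 1222.6415.
With fpc, (1 − n/N)·s²/n ≤ D requires n ≥ n₀/(1 + n₀/N) = 1222.6415/(1 + 1222.6415/33884) = 1180.0612.
Rounding up, n = 1181.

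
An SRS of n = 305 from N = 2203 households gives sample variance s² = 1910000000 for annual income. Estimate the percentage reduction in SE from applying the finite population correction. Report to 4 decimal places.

7.1802

f = n/N = 305/2203 = 0.13844757.
SE_no-fpc = √(s²/n) = 2502.4578; SE_fpc = √((1−f)s²/n) = 2322.7775.
Ratio = √(1−f) = 0.92819849. Reduction = 100·(1 − 0.92819849) = 7.1802%.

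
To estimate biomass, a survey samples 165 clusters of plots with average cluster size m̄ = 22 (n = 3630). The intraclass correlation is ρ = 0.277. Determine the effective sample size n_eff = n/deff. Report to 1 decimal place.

532.5

deff = 1 + (22 − 1)·0.277 = 1 + 5.817 = 6.817.
n_eff = 3630 / 6.817 = 532.5.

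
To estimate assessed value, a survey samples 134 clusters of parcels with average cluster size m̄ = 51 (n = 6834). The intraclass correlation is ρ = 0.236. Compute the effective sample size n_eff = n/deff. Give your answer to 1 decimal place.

533.9

deff = 1 + (51 − 1)·0.236 = 1 + 11.8 = 12.8.
n_eff = 6834 / 12.8 = 533.9.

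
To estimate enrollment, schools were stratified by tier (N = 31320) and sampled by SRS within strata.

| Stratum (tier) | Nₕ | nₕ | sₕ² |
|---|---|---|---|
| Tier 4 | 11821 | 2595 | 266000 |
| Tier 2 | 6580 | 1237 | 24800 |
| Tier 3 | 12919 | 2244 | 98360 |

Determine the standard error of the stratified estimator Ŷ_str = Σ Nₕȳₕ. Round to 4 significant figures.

Var(Ŷ_str) = Σₕ Nₕ²(1 − fₕ)sₕ²/nₕ.
Tier 4: 11821²·(1 − 2595/11821)·266000/2595 = 1.1179231 × 10^10.
Tier 2: 6580²·(1 − 1237/6580)·24800/1237 = 7.0484407 × 10^8.
Tier 3: 12919²·(1 − 2244/12919)·98360/2244 = 6.0449463 × 10^9.
Sum = 1.7929021 × 10^10.
SE = √(1.7929021 × 10^10) = 133900.

133900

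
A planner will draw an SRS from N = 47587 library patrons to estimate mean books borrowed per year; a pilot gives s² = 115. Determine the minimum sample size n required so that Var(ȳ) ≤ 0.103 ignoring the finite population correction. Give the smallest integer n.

Without fpc, n₀ = s²/D = 115/0.103 = 1116.5049.
Rounding up, n = 1117.

1117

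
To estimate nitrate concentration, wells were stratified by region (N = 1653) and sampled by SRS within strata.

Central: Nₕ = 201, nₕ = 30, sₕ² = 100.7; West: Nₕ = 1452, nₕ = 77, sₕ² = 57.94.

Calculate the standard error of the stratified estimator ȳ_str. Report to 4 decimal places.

0.7694

Var(ȳ_str) = Σₕ Wₕ²(1 − fₕ)sₕ²/nₕ with Wₕ = Nₕ/N, N = 1653.
Central: Wₕ = 0.12159710; term = 0.12159710²·(1 − 0.14925373)·100.7/30 = 0.042223543.
West: Wₕ = 0.87840290; term = 0.87840290²·(1 − 0.05303030)·57.94/77 = 0.5498084.
Sum = 0.59203194.
SE = √(0.59203194) = 0.7694.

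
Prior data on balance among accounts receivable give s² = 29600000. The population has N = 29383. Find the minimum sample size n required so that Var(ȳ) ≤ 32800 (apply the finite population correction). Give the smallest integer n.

876

Without fpc, n₀ = s²/D = 29600000/32800 = 902.4390.
With fpc, (1 − n/N)·s²/n ≤ D requires n ≥ n₀/(1 + n₀/N) = 902.4390/(1 + 902.4390/29383) = 875.5483.
Rounding up, n = 876.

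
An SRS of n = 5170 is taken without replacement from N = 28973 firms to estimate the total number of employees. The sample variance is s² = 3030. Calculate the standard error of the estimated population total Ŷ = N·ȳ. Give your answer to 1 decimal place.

Var(Ŷ) = N²·Var(ȳ) = N²·(1 − n/N)·s²/n.
f = 5170/28973 = 0.17844200; Var(ȳ) = 0.82155800·3030/5170 = 0.48149337.
Var(Ŷ) = 28973² · 0.48149337 = 4.0418226 × 10^8.
SE(Ŷ) = √(4.0418226 × 10^8) = 20104.3.

20104.3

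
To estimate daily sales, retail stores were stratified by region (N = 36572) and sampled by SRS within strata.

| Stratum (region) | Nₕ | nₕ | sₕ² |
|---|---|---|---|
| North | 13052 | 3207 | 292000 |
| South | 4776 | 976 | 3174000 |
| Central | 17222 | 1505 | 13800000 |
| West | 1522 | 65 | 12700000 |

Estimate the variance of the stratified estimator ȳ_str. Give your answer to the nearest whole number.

Var(ȳ_str) = Σₕ Wₕ²(1 − fₕ)sₕ²/nₕ with Wₕ = Nₕ/N, N = 36572.
North: Wₕ = 0.35688505; term = 0.35688505²·(1 − 0.24570947)·292000/3207 = 8.7474054.
South: Wₕ = 0.13059171; term = 0.13059171²·(1 − 0.20435511)·3174000/976 = 44.127325.
Central: Wₕ = 0.47090670; term = 0.47090670²·(1 − 0.08738822)·13800000/1505 = 1855.66.
West: Wₕ = 0.04161654; term = 0.04161654²·(1 − 0.04270696)·12700000/65 = 323.94192.
Sum = 2232.4767.

2232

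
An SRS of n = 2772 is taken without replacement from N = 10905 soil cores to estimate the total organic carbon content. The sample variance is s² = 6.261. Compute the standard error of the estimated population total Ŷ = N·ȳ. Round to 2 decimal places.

Var(Ŷ) = N²·Var(ȳ) = N²·(1 − n/N)·s²/n.
f = 2772/10905 = 0.25419532; Var(ȳ) = 0.74580468·6.261/2772 = 0.0016845177.
Var(Ŷ) = 10905² · 0.0016845177 = 200321.2.
SE(Ŷ) = √(200321.2) = 447.57.

447.57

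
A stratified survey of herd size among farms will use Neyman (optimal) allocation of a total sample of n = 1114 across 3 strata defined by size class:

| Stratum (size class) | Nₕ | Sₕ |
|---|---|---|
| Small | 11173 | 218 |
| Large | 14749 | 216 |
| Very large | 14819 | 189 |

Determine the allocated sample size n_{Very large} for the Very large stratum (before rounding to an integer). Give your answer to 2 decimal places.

Neyman allocation: nₕ = n·NₕSₕ / Σⱼ NⱼSⱼ.
Σ NⱼSⱼ = 11173·218 + 14749·216 + 14819·189 = 8.422289 × 10^6.
n_{Very large} = 1114·14819·189 / (8.422289 × 10^6) = 370.46.

370.46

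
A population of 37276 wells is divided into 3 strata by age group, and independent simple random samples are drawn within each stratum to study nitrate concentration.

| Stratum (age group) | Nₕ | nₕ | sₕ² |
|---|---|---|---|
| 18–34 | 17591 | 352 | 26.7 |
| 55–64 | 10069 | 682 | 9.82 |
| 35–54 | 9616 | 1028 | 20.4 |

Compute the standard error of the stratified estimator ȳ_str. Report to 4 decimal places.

Var(ȳ_str) = Σₕ Wₕ²(1 − fₕ)sₕ²/nₕ with Wₕ = Nₕ/N, N = 37276.
18–34: Wₕ = 0.47191222; term = 0.47191222²·(1 − 0.02001023)·26.7/352 = 0.016554367.
55–64: Wₕ = 0.27012018; term = 0.27012018²·(1 − 0.06773264)·9.82/682 = 9.7944864 × 10^-4.
35–54: Wₕ = 0.25796759; term = 0.25796759²·(1 − 0.10690516)·20.4/1028 = 0.0011794104.
Sum = 0.018713226.
SE = √(0.018713226) = 0.1368.

0.1368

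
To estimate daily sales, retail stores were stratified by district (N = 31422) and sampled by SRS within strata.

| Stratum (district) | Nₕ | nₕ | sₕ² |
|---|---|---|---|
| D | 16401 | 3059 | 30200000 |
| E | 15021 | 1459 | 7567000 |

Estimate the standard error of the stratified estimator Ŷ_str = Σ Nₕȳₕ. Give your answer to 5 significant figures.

Var(Ŷ_str) = Σₕ Nₕ²(1 − fₕ)sₕ²/nₕ.
D: 16401²·(1 − 3059/16401)·30200000/3059 = 2.1603232 × 10^12.
E: 15021²·(1 − 1459/15021)·7567000/1459 = 1.0565524 × 10^12.
Sum = 3.2168756 × 10^12.
SE = √(3.2168756 × 10^12) = 1.7936 × 10^6.

1.7936 × 10^6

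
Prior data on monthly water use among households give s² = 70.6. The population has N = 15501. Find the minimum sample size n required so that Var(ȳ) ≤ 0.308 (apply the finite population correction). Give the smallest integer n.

226

Without fpc, n₀ = s²/D = 70.6/0.308 = 229.2208.
With fpc, (1 − n/N)·s²/n ≤ D requires n ≥ n₀/(1 + n₀/N) = 229.2208/(1 + 229.2208/15501) = 225.8806.
Rounding up, n = 226.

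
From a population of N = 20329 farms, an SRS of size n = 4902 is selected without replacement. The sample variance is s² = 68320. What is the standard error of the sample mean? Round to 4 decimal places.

3.2521

Under SRS without replacement, Var(ȳ) = (1 − f)·s²/n with f = n/N = 4902/20329 = 0.24113336.
Var(ȳ) = (1 − 0.24113336)·68320/4902 = 0.75886664·13.937169 = 10.576452.
SE(ȳ) = √(10.576452) = 3.2521.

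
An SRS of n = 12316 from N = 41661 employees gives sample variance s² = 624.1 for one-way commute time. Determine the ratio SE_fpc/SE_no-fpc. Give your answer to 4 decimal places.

0.8393

f = n/N = 12316/41661 = 0.29562420.
SE_no-fpc = √(s²/n) = 0.22510869; SE_fpc = √((1−f)s²/n) = 0.18892719.
Ratio = √(1−f) = 0.83927099.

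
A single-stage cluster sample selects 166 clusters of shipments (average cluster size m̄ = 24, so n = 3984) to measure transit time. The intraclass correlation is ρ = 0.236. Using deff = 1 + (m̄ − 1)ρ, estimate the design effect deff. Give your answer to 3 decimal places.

6.428

deff = 1 + (24 − 1)·0.236 = 1 + 5.428 = 6.428.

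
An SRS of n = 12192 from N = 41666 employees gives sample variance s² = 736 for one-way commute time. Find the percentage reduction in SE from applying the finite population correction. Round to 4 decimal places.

f = n/N = 12192/41666 = 0.29261268.
SE_no-fpc = √(s²/n) = 0.24569789; SE_fpc = √((1−f)s²/n) = 0.20664746.
Ratio = √(1−f) = 0.84106321. Reduction = 100·(1 − 0.84106321) = 15.8937%.

15.8937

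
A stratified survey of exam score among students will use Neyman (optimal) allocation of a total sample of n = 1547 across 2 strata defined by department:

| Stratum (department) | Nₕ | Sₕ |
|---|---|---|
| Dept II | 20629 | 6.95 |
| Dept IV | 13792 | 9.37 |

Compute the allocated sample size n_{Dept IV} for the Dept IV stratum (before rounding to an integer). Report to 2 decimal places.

733.38

Neyman allocation: nₕ = n·NₕSₕ / Σⱼ NⱼSⱼ.
Σ NⱼSⱼ = 20629·6.95 + 13792·9.37 = 272602.59.
n_{Dept IV} = 1547·13792·9.37 / 272602.59 = 733.38.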